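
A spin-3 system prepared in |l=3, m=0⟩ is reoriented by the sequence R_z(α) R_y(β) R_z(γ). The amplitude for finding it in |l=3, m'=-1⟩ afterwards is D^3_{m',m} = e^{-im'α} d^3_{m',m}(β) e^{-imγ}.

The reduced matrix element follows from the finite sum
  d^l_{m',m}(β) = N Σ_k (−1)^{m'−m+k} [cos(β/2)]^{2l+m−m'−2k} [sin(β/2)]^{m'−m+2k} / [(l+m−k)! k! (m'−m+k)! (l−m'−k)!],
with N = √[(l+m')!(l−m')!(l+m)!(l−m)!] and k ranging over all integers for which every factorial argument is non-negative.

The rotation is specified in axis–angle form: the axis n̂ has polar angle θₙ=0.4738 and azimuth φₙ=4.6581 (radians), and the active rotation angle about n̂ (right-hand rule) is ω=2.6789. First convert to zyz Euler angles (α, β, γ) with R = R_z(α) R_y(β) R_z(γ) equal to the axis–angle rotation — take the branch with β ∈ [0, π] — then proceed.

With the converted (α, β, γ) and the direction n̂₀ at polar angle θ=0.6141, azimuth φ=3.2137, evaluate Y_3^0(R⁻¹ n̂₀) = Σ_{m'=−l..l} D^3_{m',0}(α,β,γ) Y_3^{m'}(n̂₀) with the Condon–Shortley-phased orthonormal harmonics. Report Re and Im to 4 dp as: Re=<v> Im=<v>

Axis–angle → zyz. n̂ = (sinθₙcosφₙ, sinθₙsinφₙ, cosθₙ) = (-0.024758, -0.455599, +0.889841), ω = 2.6789.
R = I cosω + sinω [n̂]ₓ + (1−cosω) n̂n̂ᵀ gives
  R = [-0.893692, -0.375815, -0.245106; +0.418562, -0.501539, -0.757142; +0.161615, -0.779245, +0.605523]
β = atan2(√(R₁₃²+R₂₃²), R₃₃) = 0.920373; α = atan2(R₂₃, R₁₃) mod 2π = 4.399310; γ = atan2(R₃₂, −R₃₁) mod 2π = 4.507888
Need the full column D^3_{m',0} for m'=−3..3 at α=4.3993, β=0.9204, γ=4.5079.
cos(β/2)=0.895970, sin(β/2)=0.444115
d^3_{-3,0}: single k=3 term ⇒ +0.281762;  D = +0.227412+0.166354i
d^3_{-2,0}: k∈[2..3] ⇒ +0.696186 -0.171053 = +0.525133;  D = -0.425508+0.307747i
d^3_{-1,0}: k∈[1..3] ⇒ +0.888286 -0.654755 +0.053624 = +0.287155;  D = -0.088441-0.273197i
d^3_{0,0}: k∈[0..3] ⇒ +0.517321 -1.143950 +0.281068 -0.007673 = -0.353234;  D = -0.353234+0.000000i
d^3_{1,0}: k∈[0..2] ⇒ -0.888286 +0.654755 -0.053624 = -0.287155;  D = +0.088441-0.273197i
d^3_{2,0}: k∈[0..1] ⇒ +0.696186 -0.171053 = +0.525133;  D = -0.425508-0.307747i
d^3_{3,0}: single k=0 term ⇒ -0.281762;  D = -0.227412+0.166354i
Y_3^{m'}(θ=0.6141,φ=3.2137) and Σ D·Y over m':
  (+0.2274+0.1664i)·(-0.0780+0.0171i)  (-0.4255+0.3077i)·(+0.2745-0.0399i)  (-0.0884-0.2732i)·(-0.4346+0.0314i)  (-0.3532+0.0000i)·(+0.1036+0.0000i)  (+0.0884-0.2732i)·(+0.4346+0.0314i)  (-0.4255-0.3077i)·(+0.2745+0.0399i)  (-0.2274+0.1664i)·(+0.0780+0.0171i)
Y_3^0(R⁻¹ n̂) = -0.192781-0.000000i

Re=-0.1928 Im=0.0000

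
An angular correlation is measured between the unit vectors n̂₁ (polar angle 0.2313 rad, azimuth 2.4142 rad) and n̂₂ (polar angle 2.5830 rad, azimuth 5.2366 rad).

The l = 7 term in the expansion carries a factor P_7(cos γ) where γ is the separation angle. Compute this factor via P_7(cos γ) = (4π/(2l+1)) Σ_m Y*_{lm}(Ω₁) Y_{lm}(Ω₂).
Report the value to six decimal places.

0.095870

Addition theorem: P_7(cos γ) = (4π/15) Σ_m Y*_{lm}(Ω₁) Y_{lm}(Ω₂), m = −7…7:
  m=-7: Y*=(-0.000006, -0.000015)  Y=(0.002959, 0.005074)  product (0.000000, -0.000000)
  m=-6: Y*=(-0.000090, 0.000248)  Y=(-0.035163, 0.000129)  product (0.000003, -0.000009)
  m=-5: Y*=(0.002313, -0.001250)  Y=(0.063708, -0.111130)  product (0.000008, -0.000337)
  m=-4: Y*=(-0.017887, -0.004226)  Y=(0.156517, 0.269568)  product (-0.001660, -0.005483)
  m=-3: Y*=(0.052660, 0.075124)  Y=(-0.485643, 0.000892)  product (-0.025641, -0.036437)
  m=-2: Y*=(0.036264, -0.311190)  Y=(0.183076, -0.317995)  product (-0.092318, -0.068503)
  m=-1: Y*=(-0.474902, 0.422773)  Y=(-0.073946, -0.127898)  product (0.089189, 0.029476)
  m=+0: Y*=(0.413876, -0.000000)  Y=(0.423494, 0.000000)  product (0.175274, 0.000000)
  m=+1: Y*=(0.474902, 0.422773)  Y=(0.073946, -0.127898)  product (0.089189, -0.029476)
  m=+2: Y*=(0.036264, 0.311190)  Y=(0.183076, 0.317995)  product (-0.092318, 0.068503)
  m=+3: Y*=(-0.052660, 0.075124)  Y=(0.485643, 0.000892)  product (-0.025641, 0.036437)
  m=+4: Y*=(-0.017887, 0.004226)  Y=(0.156517, -0.269568)  product (-0.001660, 0.005483)
  m=+5: Y*=(-0.002313, -0.001250)  Y=(-0.063708, -0.111130)  product (0.000008, 0.000337)
  m=+6: Y*=(-0.000090, -0.000248)  Y=(-0.035163, -0.000129)  product (0.000003, 0.000009)
  m=+7: Y*=(0.000006, -0.000015)  Y=(-0.002959, 0.005074)  product (0.000000, 0.000000)
Σ over m = (0.114437, 0.000000); ×(4π/15) → (0.095870, 0.000000). Real part: 0.095870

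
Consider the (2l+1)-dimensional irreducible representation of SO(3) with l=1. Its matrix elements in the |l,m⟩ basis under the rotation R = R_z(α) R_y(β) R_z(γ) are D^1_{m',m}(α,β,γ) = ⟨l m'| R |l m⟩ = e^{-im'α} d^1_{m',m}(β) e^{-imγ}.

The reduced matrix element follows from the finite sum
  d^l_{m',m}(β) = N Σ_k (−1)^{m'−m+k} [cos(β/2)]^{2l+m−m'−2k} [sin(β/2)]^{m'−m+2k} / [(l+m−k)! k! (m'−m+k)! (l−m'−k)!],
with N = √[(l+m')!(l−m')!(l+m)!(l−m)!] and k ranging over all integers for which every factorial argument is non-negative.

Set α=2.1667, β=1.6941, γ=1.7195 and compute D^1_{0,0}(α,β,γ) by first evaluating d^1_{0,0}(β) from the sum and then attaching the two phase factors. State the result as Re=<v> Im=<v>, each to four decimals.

Re=-0.1230 Im=0.0000

First d^1_{0,0}(β=1.6941), then the phase factors e^{-i(0)α} and e^{-i(0)γ}:
c=cos(1.694100/2)=0.662197, s=sin(1.694100/2)=0.749330; N=√[1·1·1·1]=1.000000
k: max(0,(0)−(0))=0 … min(1+(0),1−(0))=1
  k=0: (−1)^0·1.0000/(1)·0.6622^2·0.7493^0 = +0.438504
  k=1: (−1)^1·1.0000/(1)·0.6622^0·0.7493^2 = -0.561496
d^1_{0,0}(1.6941) = +0.438504 -0.561496 = -0.122991
Phases: e^{-i·(0)·2.1667}=+1.000000+0.000000i, e^{-i·(0)·1.7195}=+1.000000+0.000000i ⇒ D=-0.122991+0.000000i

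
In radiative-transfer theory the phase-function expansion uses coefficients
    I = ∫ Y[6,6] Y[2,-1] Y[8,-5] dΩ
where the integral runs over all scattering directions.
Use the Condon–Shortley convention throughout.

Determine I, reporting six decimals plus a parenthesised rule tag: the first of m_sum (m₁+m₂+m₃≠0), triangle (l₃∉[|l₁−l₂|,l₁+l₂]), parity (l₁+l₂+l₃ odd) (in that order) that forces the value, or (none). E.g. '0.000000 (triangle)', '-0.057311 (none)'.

-0.030597 (none)

m-sum 0 ✓  L=16 even ✓  4≤8≤8 ✓
Π(2lᵢ+1) = 13×5×17 = 1105
triangle coeff Δ(6,2,8) = 1/30940
Σ_t [0,0]: t=0:+1/2073600 = 1/2073600
(3j)²=28/1105 [(6 2 8; 0 0 0)], sign=+1
Σ_t [0,0]: t=0:+1/2874009600 = 1/2874009600
(3j)²=1/2380 [(6 2 8; 6 -1 -5)], sign=-1
⇒ 4πI² = 1/85
I = (-1)√(1/85/(4π)) = -0.03059748
No selection rule forces the value: the integral is nonzero (none).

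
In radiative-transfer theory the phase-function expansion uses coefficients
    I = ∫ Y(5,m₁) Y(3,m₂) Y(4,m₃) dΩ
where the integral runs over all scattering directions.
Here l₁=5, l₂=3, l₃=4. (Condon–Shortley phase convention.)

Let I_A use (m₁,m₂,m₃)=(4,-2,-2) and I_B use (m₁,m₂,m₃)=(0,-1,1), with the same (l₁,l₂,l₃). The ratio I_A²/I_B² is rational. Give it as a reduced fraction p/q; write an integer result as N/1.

224/1

Same 5,3,4: normalisation and zero-m 3j drop out of the ratio.
A: Δ: 4! 6! 2! / 13! → 1/180180; sum: t=0:+1/2880 t=1:−1/8640 = 1/4320; 3j²(5 3 4; 4 -2 -2) = Δ·Π!·Σ² = 8/429  (sign +1)
B: Δ: 4! 6! 2! / 13! → 1/180180; sum: t=0:+1/5760 t=1:−1/288 t=2:+1/288 = 1/5760; 3j²(5 3 4; 0 -1 1) = Δ·Π!·Σ² = 1/12012  (sign -1)
I_A²/I_B² = (8/429)/(1/12012) = 224/1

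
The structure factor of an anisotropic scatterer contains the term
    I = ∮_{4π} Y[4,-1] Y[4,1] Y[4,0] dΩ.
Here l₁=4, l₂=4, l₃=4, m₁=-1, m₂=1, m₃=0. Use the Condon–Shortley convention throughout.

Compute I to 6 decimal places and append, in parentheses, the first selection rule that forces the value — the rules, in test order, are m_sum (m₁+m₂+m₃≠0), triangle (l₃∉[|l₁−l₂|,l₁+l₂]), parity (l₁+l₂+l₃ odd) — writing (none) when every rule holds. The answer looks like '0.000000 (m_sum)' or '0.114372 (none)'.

-0.068481 (none)

Checks pass: Σm=0; 12 even; l₃=4∈[0,8].
(2·4+1)(2·4+1)(2·4+1) = 729
Δ: 4! 4! 4! / 13! → 1/450450
sum: t=0:+1/13824 t=1:−1/216 t=2:+1/64 t=3:−1/216 t=4:+1/13824 = 5/768
3j²(4 4 4; 0 0 0) = Δ·Π!·Σ² = 18/1001  (sign +1)
sum: t=1:−1/3456 t=2:+1/144 t=3:−1/96 t=4:+1/864 = -1/384
3j²(4 4 4; -1 1 0) = Δ·Π!·Σ² = 9/2002  (sign -1)
combine: 4πI² = 729·18/1001·9/2002 = 59049/1002001
take √, sign -1: I = -0.06848055
No selection rule forces the value: the integral is nonzero (none).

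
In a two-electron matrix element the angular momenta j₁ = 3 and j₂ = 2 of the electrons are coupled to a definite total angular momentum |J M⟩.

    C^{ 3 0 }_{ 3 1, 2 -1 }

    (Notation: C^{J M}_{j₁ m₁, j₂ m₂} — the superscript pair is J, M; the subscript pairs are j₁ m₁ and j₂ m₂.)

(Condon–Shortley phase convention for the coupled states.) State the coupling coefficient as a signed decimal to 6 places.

+0.182574

triangle: 2!·4!·2!/9! = 96/362880
(j±m)!: 4!·2!·1!·3!·3!·3! = 10368
prefactor² = (2J+1)·Δ·N² = 96/5
  k=0: +1/(0!·2!·2!·1!·2!·1!) = 1/8
  k=1: −1/(1!·1!·1!·0!·3!·2!) = -1/12
Σ = 1/24  ⇒  CG² = 96/5·(1/24)² = 1/30
CG = +√(1/30) = +0.182574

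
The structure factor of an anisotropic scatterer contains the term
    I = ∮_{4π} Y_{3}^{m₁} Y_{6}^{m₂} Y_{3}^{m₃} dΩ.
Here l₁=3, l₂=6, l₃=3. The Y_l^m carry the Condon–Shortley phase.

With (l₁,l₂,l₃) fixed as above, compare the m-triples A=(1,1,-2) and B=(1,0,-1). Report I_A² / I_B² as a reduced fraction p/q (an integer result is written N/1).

7/15

Shared (l₁,l₂,l₃)=(3,6,3): N and (l;000)² cancel in I_A²/I_B².
A: Δ = 6!·0!·6!/13! = 1/12012; Racah Σ t=2..2: t=2:+1/5760 = 1/5760; ⇒ 3j(3 6 3; 1 1 -2)² = 5/572, sgn -1
B: Δ = 6!·0!·6!/13! = 1/12012; Racah Σ t=2..2: t=2:+1/2304 = 1/2304; ⇒ 3j(3 6 3; 1 0 -1)² = 75/4004, sgn +1
I_A²/I_B² = (5/572)/(75/4004) = 7/15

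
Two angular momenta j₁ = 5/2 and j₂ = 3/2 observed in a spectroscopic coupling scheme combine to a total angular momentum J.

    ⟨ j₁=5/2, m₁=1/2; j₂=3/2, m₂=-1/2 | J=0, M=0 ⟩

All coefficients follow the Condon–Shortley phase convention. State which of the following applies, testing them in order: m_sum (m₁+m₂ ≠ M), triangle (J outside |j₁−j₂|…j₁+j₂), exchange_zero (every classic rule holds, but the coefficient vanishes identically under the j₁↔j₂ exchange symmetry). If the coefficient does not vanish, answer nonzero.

m-sum: m₁+m₂ = 1/2+(-1/2) = 0, M = 0  ✓
triangle: need |j₁−j₂| ≤ J ≤ j₁+j₂, i.e. J ∈ [1, 4]; J = 0 is outside ✗ ⇒ coefficient is 0

triangle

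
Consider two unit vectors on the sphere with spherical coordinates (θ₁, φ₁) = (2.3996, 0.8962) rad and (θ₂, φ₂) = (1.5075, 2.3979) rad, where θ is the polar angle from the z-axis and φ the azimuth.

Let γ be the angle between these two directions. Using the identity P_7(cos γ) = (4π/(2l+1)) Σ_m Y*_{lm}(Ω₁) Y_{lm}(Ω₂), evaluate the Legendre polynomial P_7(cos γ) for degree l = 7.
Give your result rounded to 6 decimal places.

0.000141

Addition theorem: P_7(cos γ) = (4π/15) Σ_m Y*_{lm}(Ω₁) Y_{lm}(Ω₂), m = −7…7:
  term(m=-7) = -0.007378+0.014046i   from Y*(Ω₁)=+0.032175-0.000315i, Y(Ω₂)=-0.233556+0.434248i
  term(m=-6) = +0.014056+0.006186i   from Y*(Ω₁)=-0.081017+0.103359i, Y(Ω₂)=-0.028956-0.113290i
  term(m=-5) = -0.036563+0.101589i   from Y*(Ω₁)=-0.071900-0.305165i, Y(Ω₂)=-0.288645-0.187823i
  term(m=-4) = +0.059864+0.016980i   from Y*(Ω₁)=+0.414090+0.196571i, Y(Ω₂)=+0.133867-0.022541i
  term(m=-3) = -0.019796+0.094130i   from Y*(Ω₁)=-0.287219+0.139804i, Y(Ω₂)=+0.184690-0.237832i
  term(m=-2) = -0.019098-0.002656i   from Y*(Ω₁)=-0.029525+0.131047i, Y(Ω₂)=+0.011959+0.143041i
  term(m=-1) = +0.007612-0.109995i   from Y*(Ω₁)=-0.241800-0.302340i, Y(Ω₂)=+0.209607+0.192814i
  term(m=+0) = +0.002777+0.000000i   from Y*(Ω₁)=-0.019048-0.000000i, Y(Ω₂)=-0.145778+0.000000i
  term(m=+1) = +0.007612+0.109995i   from Y*(Ω₁)=+0.241800-0.302340i, Y(Ω₂)=-0.209607+0.192814i
  term(m=+2) = -0.019098+0.002656i   from Y*(Ω₁)=-0.029525-0.131047i, Y(Ω₂)=+0.011959-0.143041i
  term(m=+3) = -0.019796-0.094130i   from Y*(Ω₁)=+0.287219+0.139804i, Y(Ω₂)=-0.184690-0.237832i
  term(m=+4) = +0.059864-0.016980i   from Y*(Ω₁)=+0.414090-0.196571i, Y(Ω₂)=+0.133867+0.022541i
  term(m=+5) = -0.036563-0.101589i   from Y*(Ω₁)=+0.071900-0.305165i, Y(Ω₂)=+0.288645-0.187823i
  term(m=+6) = +0.014056-0.006186i   from Y*(Ω₁)=-0.081017-0.103359i, Y(Ω₂)=-0.028956+0.113290i
  term(m=+7) = -0.007378-0.014046i   from Y*(Ω₁)=-0.032175-0.000315i, Y(Ω₂)=+0.233556+0.434248i
Total Σ_m = +0.000168+0.000000i. Multiply by 0.837758: +0.000141+0.000000i. P_7(cos γ) = 0.000141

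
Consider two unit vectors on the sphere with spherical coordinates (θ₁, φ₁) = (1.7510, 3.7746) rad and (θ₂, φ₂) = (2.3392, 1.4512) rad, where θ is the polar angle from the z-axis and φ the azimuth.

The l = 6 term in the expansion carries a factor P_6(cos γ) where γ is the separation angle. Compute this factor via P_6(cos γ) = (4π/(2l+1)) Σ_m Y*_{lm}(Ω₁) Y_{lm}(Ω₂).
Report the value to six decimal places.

Addition theorem: P_6(cos γ) = (4π/13) Σ_m Y*_{lm}(Ω₁) Y_{lm}(Ω₂), m = −6…6:
  [-6]  conj(Y_{6,-6})(Ω₁) = (-0.346974, -0.267321) ; Y_{6,-6}(Ω₂) = (-0.050292, -0.043894) ; Δ = (0.005716, 0.028674)
  [-5]  conj(Y_{6,-5})(Ω₁) = (-0.276347, -0.006480) ; Y_{6,-5}(Ω₂) = (-0.125831, 0.184726) ; Δ = (0.035970, -0.050233)
  [-4]  conj(Y_{6,-4})(Ω₁) = (0.177201, -0.123734) ; Y_{6,-4}(Ω₂) = (0.365126, 0.189340) ; Δ = (0.088129, -0.011627)
  [-3]  conj(Y_{6,-3})(Ω₁) = (0.094847, -0.278517) ; Y_{6,-3}(Ω₂) = (0.136684, -0.364471) ; Δ = (-0.088547, -0.072638)
  [-2]  conj(Y_{6,-2})(Ω₁) = (0.043120, 0.137071) ; Y_{6,-2}(Ω₂) = (-0.000762, -0.000186) ; Δ = (-0.000007, -0.000112)
  [-1]  conj(Y_{6,-1})(Ω₁) = (0.238394, 0.174917) ; Y_{6,-1}(Ω₂) = (0.044002, -0.366169) ; Δ = (0.074539, -0.079596)
  [+0]  conj(Y_{6,0})(Ω₁) = (-0.123607, -0.000000) ; Y_{6,0}(Ω₂) = (-0.110776, 0.000000) ; Δ = (0.013693, 0.000000)
  [+1]  conj(Y_{6,1})(Ω₁) = (-0.238394, 0.174917) ; Y_{6,1}(Ω₂) = (-0.044002, -0.366169) ; Δ = (0.074539, 0.079596)
  [+2]  conj(Y_{6,2})(Ω₁) = (0.043120, -0.137071) ; Y_{6,2}(Ω₂) = (-0.000762, 0.000186) ; Δ = (-0.000007, 0.000112)
  [+3]  conj(Y_{6,3})(Ω₁) = (-0.094847, -0.278517) ; Y_{6,3}(Ω₂) = (-0.136684, -0.364471) ; Δ = (-0.088547, 0.072638)
  [+4]  conj(Y_{6,4})(Ω₁) = (0.177201, 0.123734) ; Y_{6,4}(Ω₂) = (0.365126, -0.189340) ; Δ = (0.088129, 0.011627)
  [+5]  conj(Y_{6,5})(Ω₁) = (0.276347, -0.006480) ; Y_{6,5}(Ω₂) = (0.125831, 0.184726) ; Δ = (0.035970, 0.050233)
  [+6]  conj(Y_{6,6})(Ω₁) = (-0.346974, 0.267321) ; Y_{6,6}(Ω₂) = (-0.050292, 0.043894) ; Δ = (0.005716, -0.028674)
Accumulated sum (0.245291, -0.000000); after 4π/(2l+1) scaling, (0.237109, -0.000000) ⇒ P_6 = 0.237109

0.237109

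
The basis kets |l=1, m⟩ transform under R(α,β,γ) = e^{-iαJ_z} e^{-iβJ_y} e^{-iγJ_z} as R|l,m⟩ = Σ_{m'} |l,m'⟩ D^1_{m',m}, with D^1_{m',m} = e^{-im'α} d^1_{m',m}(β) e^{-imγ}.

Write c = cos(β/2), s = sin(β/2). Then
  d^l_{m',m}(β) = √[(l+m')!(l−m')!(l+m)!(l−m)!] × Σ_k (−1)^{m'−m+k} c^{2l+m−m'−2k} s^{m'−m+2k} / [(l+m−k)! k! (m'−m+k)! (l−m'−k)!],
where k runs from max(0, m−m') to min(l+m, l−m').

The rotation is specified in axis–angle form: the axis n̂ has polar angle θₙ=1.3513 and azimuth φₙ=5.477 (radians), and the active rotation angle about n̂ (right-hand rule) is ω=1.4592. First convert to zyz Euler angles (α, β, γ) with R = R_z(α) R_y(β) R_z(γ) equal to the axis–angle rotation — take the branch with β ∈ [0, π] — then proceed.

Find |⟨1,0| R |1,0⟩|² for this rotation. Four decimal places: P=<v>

Axis–angle → zyz. n̂ = (sinθₙcosφₙ, sinθₙsinφₙ, cosθₙ) = (+0.675647, -0.704337, +0.217738), ω = 1.4592.
R = I cosω + sinω [n̂]ₓ + (1−cosω) n̂n̂ᵀ gives
  R = [+0.517026, -0.639270, -0.569225; -0.206503, +0.552209, -0.807726; +0.830687, +0.535162, +0.153495]
β = atan2(√(R₁₃²+R₂₃²), R₃₃) = 1.416692; α = atan2(R₂₃, R₁₃) mod 2π = 4.098499; γ = atan2(R₃₂, −R₃₁) mod 2π = 2.569277
Split into d^1_{0,0}(β=1.4167) × two z-phases.
With c≡cos(β/2)=0.759439 and s≡sin(β/2)=0.650579, N=[1·1·1·1]^{1/2}=1.000000
k: max(0,(0)−(0))=0 … min(1+(0),1−(0))=1
  k=0: (−1)^0·1.0000/(1)·0.7594^2·0.6506^0 = +0.576747
  k=1: (−1)^1·1.0000/(1)·0.7594^0·0.6506^2 = -0.423253
d^1_{0,0}(1.4167) = +0.576747 -0.423253 = +0.153495
|D^1_{0,0}|² = |d^1_{0,0}(β)|² = (+0.153495)² = 0.023561 (the z-rotation phases have unit modulus)

P=0.0236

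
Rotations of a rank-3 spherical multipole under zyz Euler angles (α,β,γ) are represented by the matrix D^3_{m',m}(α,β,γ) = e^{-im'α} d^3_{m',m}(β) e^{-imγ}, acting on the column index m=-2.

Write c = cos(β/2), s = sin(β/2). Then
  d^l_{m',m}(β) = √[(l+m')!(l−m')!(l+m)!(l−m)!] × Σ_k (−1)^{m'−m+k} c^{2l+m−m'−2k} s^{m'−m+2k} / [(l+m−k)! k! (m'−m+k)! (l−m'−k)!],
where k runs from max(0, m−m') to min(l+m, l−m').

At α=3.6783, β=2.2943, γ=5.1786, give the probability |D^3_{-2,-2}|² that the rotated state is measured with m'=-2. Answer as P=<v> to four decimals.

D^3_{-2,-2}(3.6783,2.2943,5.1786) = e^{-i·-2·3.6783}·d^3_{-2,-2}(2.2943)·e^{-i·-2·5.1786}. Compute d first:
c=cos(2.294300/2)=0.411087, s=sin(2.294300/2)=0.911596; N=√[1·120·1·120]=120.000000
k∈{0,1} keeps every argument non-negative
  k=0: (−1)^0·120.0000/(120)·0.4111^6·0.9116^0 = +0.004826
  k=1: (−1)^1·120.0000/(24)·0.4111^4·0.9116^2 = -0.118662
d^3_{-2,-2}(2.2943) = +0.004826 -0.118662 = -0.113836
|D^3_{-2,-2}|² = |d^3_{-2,-2}(β)|² = (-0.113836)² = 0.012959 (the z-rotation phases have unit modulus)

P=0.0130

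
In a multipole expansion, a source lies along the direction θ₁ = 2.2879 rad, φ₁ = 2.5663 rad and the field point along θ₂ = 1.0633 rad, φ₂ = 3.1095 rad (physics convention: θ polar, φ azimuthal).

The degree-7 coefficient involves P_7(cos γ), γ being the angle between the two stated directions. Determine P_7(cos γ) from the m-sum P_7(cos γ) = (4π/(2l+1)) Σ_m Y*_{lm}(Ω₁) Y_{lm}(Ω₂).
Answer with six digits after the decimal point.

Summing Y*_{l m}(θ₁,φ₁)·Y_{l m}(θ₂,φ₂) over m ∈ [−7, 7]; prefactor 4π/(2·7+1) = 0.837758:
  [-7]  conj(Y_{7,-7})(Ω₁) = +0.043732-0.053493i ; Y_{7,-7}(Ω₂) = -0.189848-0.043381i ; Δ = -0.010623+0.008258i
  [-6]  conj(Y_{7,-6})(Ω₁) = +0.214669-0.068803i ; Y_{7,-6}(Ω₂) = +0.397700+0.077540i ; Δ = +0.090709-0.010717i
  [-5]  conj(Y_{7,-5})(Ω₁) = +0.397492+0.107928i ; Y_{7,-5}(Ω₂) = -0.382380-0.061890i ; Δ = -0.145313-0.065870i
  [-4]  conj(Y_{7,-4})(Ω₁) = +0.271530+0.303185i ; Y_{7,-4}(Ω₂) = +0.014534+0.001876i ; Δ = +0.003378+0.004916i
  [-3]  conj(Y_{7,-3})(Ω₁) = +0.008564+0.054781i ; Y_{7,-3}(Ω₂) = +0.338971+0.032737i ; Δ = +0.001110+0.018849i
  [-2]  conj(Y_{7,-2})(Ω₁) = +0.139021-0.311130i ; Y_{7,-2}(Ω₂) = -0.174074-0.011188i ; Δ = -0.027681+0.052604i
  [-1]  conj(Y_{7,-1})(Ω₁) = +0.180473-0.117030i ; Y_{7,-1}(Ω₂) = -0.274752-0.008821i ; Δ = -0.050618+0.030562i
  [+0]  conj(Y_{7,0})(Ω₁) = -0.284510-0.000000i ; Y_{7,0}(Ω₂) = +0.212144+0.000000i ; Δ = -0.060357-0.000000i
  [+1]  conj(Y_{7,1})(Ω₁) = -0.180473-0.117030i ; Y_{7,1}(Ω₂) = +0.274752-0.008821i ; Δ = -0.050618-0.030562i
  [+2]  conj(Y_{7,2})(Ω₁) = +0.139021+0.311130i ; Y_{7,2}(Ω₂) = -0.174074+0.011188i ; Δ = -0.027681-0.052604i
  [+3]  conj(Y_{7,3})(Ω₁) = -0.008564+0.054781i ; Y_{7,3}(Ω₂) = -0.338971+0.032737i ; Δ = +0.001110-0.018849i
  [+4]  conj(Y_{7,4})(Ω₁) = +0.271530-0.303185i ; Y_{7,4}(Ω₂) = +0.014534-0.001876i ; Δ = +0.003378-0.004916i
  [+5]  conj(Y_{7,5})(Ω₁) = -0.397492+0.107928i ; Y_{7,5}(Ω₂) = +0.382380-0.061890i ; Δ = -0.145313+0.065870i
  [+6]  conj(Y_{7,6})(Ω₁) = +0.214669+0.068803i ; Y_{7,6}(Ω₂) = +0.397700-0.077540i ; Δ = +0.090709+0.010717i
  [+7]  conj(Y_{7,7})(Ω₁) = -0.043732-0.053493i ; Y_{7,7}(Ω₂) = +0.189848-0.043381i ; Δ = -0.010623-0.008258i
Accumulated sum -0.338435+0.000000i; after 4π/(2l+1) scaling, -0.283527+0.000000i ⇒ P_7 = -0.283527

-0.283527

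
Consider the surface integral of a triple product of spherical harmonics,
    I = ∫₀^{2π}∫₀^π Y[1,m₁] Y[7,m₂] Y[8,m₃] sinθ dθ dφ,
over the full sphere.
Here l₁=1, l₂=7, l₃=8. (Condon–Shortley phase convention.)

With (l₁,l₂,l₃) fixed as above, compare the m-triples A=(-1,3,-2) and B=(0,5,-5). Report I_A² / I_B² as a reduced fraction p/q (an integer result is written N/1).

l's match ⇒ only the (l;m) 3-j factors differ between A and B.
A: triangle coeff Δ(1,7,8) = 1/2040; Σ_t [0,0]: t=0:+1/174182400 = 1/174182400; (3j)²=1/136 [(1 7 8; -1 3 -2)], sign=+1
B: triangle coeff Δ(1,7,8) = 1/2040; Σ_t [0,0]: t=0:+1/958003200 = 1/958003200; (3j)²=13/680 [(1 7 8; 0 5 -5)], sign=-1
I_A²/I_B² = (1/136)/(13/680) = 5/13

5/13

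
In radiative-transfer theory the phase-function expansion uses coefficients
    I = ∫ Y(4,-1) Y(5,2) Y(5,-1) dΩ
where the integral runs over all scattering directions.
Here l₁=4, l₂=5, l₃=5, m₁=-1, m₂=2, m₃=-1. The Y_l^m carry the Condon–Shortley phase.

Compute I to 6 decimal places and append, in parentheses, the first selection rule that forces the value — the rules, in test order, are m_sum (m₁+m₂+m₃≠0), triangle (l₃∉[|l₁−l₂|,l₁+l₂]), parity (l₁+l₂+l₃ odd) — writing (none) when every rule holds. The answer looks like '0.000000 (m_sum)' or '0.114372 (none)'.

0.128377 (none)

Checks pass: Σm=0; 14 even; l₃=5∈[1,9].
(2·4+1)(2·5+1)(2·5+1) = 1089
Δ: 4! 4! 6! / 15! → 1/3153150
sum: t=0:+1/69120 t=1:−1/1728 t=2:+1/576 t=3:−1/1728 t=4:+1/69120 = 7/11520
3j²(4 5 5; 0 0 0) = Δ·Π!·Σ² = 2/143  (sign -1)
sum: t=1:−1/103680 t=2:+1/2880 t=3:−1/1152 t=4:+1/5184 = -7/20736
3j²(4 5 5; -1 2 -1) = Δ·Π!·Σ² = 35/2574  (sign -1)
combine: 4πI² = 1089·2/143·35/2574 = 35/169
take √, sign +1: I = 0.12837656
No selection rule forces the value: the integral is nonzero (none).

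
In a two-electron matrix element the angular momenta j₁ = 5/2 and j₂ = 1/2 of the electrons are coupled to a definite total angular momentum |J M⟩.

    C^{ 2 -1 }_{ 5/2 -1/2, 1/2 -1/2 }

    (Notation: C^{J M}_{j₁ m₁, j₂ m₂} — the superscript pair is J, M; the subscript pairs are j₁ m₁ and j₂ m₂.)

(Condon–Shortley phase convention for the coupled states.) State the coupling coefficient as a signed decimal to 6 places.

√[5·1!4!0!/6! · 2!3!0!1!1!3!] = √(12)
  +(−1)^0/∏(0,1,3,0,1,0)! = 1/6  (running 1/6)
⟨..|..⟩ = √(12)·(1/6) = +0.577350

+√(1/3) ≈ +0.577350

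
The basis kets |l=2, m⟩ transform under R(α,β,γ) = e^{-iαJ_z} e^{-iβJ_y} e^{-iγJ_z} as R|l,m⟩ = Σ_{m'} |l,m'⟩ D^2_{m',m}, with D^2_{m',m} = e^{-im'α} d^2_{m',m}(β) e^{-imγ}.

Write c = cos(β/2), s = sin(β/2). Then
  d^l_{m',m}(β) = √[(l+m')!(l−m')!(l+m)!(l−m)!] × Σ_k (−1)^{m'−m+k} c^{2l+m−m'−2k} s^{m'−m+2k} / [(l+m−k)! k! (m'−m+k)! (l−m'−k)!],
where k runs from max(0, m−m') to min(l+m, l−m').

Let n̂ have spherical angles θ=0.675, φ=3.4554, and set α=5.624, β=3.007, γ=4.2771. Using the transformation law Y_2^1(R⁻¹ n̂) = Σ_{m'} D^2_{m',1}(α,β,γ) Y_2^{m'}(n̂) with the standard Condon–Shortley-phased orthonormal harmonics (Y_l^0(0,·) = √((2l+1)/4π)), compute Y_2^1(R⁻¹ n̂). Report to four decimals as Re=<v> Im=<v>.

Re=0.2318 Im=0.2783

Need the full column D^2_{m',1} for m'=−2..2 at α=5.6240, β=3.0070, γ=4.2771.
cos(β/2)=0.067246, sin(β/2)=0.997736
d^2_{-2,1}: single k=3 term ⇒ +0.133580;  D = +0.103217+0.084793i
d^2_{-1,1}: k∈[2..3] ⇒ +0.013505 -0.990977 = -0.977472;  D = -0.217028-0.953074i
d^2_{0,1}: k∈[1..2] ⇒ +0.000743 -0.163601 = -0.162858;  D = +0.068673-0.147671i
d^2_{1,1}: k∈[0..1] ⇒ +0.000020 -0.013505 = -0.013484;  D = +0.011983-0.006183i
d^2_{2,1}: single k=0 term ⇒ -0.000607;  D = +0.000597+0.000110i
Y_2^{m'}(θ=0.675,φ=3.4554) and Σ D·Y over m':
  (+0.1032+0.0848i)·(+0.1221-0.0886i)  (-0.2170-0.9531i)·(-0.3585+0.1163i)  (+0.0687-0.1477i)·(+0.2613+0.0000i)  (+0.0120-0.0062i)·(+0.3585+0.1163i)  (+0.0006+0.0001i)·(+0.1221+0.0886i)
Y_2^1(R⁻¹ n̂) = +0.231820+0.278286i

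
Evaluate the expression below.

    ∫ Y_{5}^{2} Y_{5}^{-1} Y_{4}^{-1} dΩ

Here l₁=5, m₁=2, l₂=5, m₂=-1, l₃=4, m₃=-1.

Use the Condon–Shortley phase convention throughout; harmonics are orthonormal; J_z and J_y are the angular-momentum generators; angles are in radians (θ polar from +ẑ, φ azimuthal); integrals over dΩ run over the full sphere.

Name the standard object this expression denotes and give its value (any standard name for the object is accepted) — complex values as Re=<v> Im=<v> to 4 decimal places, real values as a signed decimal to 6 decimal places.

Gaunt coefficient, +0.128377

This is a Gaunt coefficient — the integral of a triple product of spherical harmonics over the sphere.
Checks pass: Σm=0; 14 even; l₃=4∈[0,10].
(2·5+1)(2·5+1)(2·4+1) = 1089
Δ: 6! 4! 4! / 15! → 1/3153150
sum: t=1:−1/69120 t=2:+1/1728 t=3:−1/576 t=4:+1/1728 t=5:−1/69120 = -7/11520
3j²(5 5 4; 0 0 0) = Δ·Π!·Σ² = 2/143  (sign -1)
sum: t=0:+1/103680 t=1:−1/2880 t=2:+1/1152 t=3:−1/5184 = 7/20736
3j²(5 5 4; 2 -1 -1) = Δ·Π!·Σ² = 35/2574  (sign -1)
combine: 4πI² = 1089·2/143·35/2574 = 35/169
take √, sign +1: I = 0.12837656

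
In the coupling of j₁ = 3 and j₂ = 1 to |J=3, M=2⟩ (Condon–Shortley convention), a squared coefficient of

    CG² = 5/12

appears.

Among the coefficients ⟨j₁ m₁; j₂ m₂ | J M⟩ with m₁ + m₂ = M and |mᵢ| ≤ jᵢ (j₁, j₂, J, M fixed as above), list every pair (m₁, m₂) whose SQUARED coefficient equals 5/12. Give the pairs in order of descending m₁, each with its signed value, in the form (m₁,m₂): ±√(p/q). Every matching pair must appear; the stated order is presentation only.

(1,1): −√(5/12)

Admissible pairs with m₁+m₂ = M = 2: (1,1), (2,0), (3,-1)
  (m₁,m₂)=(3,-1): CG² = 1/4, CG = +√(1/4)
  (m₁,m₂)=(2,0): CG² = 1/3, CG = +√(1/3)
  (m₁,m₂)=(1,1): CG² = 5/12, CG = −√(5/12)   ← matches the target
Pairs with CG² = 5/12: (1,1): −√(5/12)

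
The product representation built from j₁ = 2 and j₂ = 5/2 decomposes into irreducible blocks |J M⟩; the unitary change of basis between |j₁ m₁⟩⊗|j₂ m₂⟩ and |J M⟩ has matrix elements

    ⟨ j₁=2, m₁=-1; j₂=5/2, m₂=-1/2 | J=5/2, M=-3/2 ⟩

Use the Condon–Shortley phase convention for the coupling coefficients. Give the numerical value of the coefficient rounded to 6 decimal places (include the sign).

−√(6/35) = -0.414039

triangle: 2!×2!×3!/8! = 24/40320
(j±m)!: 1!×3!×2!×3!×1!×4! = 1728
prefactor² = (2J+1)×Δ×N² = 216/35
  k=1: −1/(1!×1!×2!×1!×0!×2!) = -1/4
  k=2: +1/(2!×0!×1!×0!×1!×3!) = 1/12
Σ = -1/6  ⇒  CG² = 216/35×(-1/6)² = 6/35
CG = −√(6/35) = -0.414039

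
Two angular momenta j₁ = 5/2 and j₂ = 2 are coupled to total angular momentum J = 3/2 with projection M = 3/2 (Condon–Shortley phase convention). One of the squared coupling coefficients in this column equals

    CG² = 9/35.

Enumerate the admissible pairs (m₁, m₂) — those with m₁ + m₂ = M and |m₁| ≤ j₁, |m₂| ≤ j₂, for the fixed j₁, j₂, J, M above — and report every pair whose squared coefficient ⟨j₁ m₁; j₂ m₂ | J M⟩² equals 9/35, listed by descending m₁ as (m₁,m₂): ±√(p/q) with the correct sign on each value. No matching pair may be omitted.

Admissible pairs with m₁+m₂ = M = 3/2: (-1/2,2), (1/2,1), (3/2,0), (5/2,-1)
  (m₁,m₂)=(5/2,-1): CG² = 2/7, CG = +√(2/7)
  (m₁,m₂)=(3/2,0): CG² = 12/35, CG = −√(12/35)
  (m₁,m₂)=(1/2,1): CG² = 9/35, CG = +√(9/35)   ← matches the target
  (m₁,m₂)=(-1/2,2): CG² = 4/35, CG = −√(4/35)
Pairs with CG² = 9/35: (1/2,1): +√(9/35)

(1/2,1): +√(9/35)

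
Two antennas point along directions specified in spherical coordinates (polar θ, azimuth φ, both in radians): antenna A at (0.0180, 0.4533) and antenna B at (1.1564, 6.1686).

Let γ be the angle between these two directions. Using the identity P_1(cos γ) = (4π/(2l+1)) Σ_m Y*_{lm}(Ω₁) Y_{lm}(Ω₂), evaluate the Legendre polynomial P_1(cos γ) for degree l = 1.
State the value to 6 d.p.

0.416462

Expand P_1 via completeness: Σ_{m} conj(Y_{1,m}) at Ω₁ times Y_{1,m} at Ω₂ —
  m=-1: (0.005591, 0.002723) × (0.314177, 0.036159) = (0.001658, 0.001058)  (running Σ = (0.001658, 0.001058))
  m=0: (0.488523, -0.000000) × (0.196730, 0.000000) = (0.096107, 0.000000)  (running Σ = (0.097765, 0.001058))
  m=1: (-0.005591, 0.002723) × (-0.314177, 0.036159) = (0.001658, -0.001058)  (running Σ = (0.099423, 0.000000))
Total Σ_m = (0.099423, 0.000000). Multiply by 4.188790: (0.416462, 0.000000). P_1(cos γ) = 0.416462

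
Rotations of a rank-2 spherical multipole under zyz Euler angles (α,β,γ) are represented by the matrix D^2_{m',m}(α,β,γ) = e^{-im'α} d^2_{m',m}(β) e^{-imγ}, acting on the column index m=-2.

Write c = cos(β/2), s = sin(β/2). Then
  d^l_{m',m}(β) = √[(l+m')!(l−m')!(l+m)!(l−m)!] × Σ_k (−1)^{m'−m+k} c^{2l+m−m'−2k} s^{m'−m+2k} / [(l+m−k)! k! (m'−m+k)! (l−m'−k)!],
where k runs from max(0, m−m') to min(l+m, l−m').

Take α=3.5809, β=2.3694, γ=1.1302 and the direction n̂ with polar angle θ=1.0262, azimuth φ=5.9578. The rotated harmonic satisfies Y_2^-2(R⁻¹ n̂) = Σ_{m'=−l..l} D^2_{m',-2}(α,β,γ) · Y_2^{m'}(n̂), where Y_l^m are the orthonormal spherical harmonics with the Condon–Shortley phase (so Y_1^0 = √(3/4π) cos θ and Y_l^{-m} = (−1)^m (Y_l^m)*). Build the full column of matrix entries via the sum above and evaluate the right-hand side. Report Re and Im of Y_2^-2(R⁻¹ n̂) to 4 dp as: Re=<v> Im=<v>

Need the full column D^2_{m',-2} for m'=−2..2 at α=3.5809, β=2.3694, γ=1.1302.
cos(β/2)=0.376575, sin(β/2)=0.926386
d^2_{-2,-2}: single k=0 term ⇒ +0.020110;  D = -0.020110+0.000052i
d^2_{-1,-2}: single k=0 term ⇒ -0.098941;  D = -0.089437+0.042312i
d^2_{0,-2}: single k=0 term ⇒ +0.298100;  D = -0.189661+0.229984i
d^2_{1,-2}: single k=0 term ⇒ -0.598767;  D = -0.148309+0.580109i
d^2_{2,-2}: single k=0 term ⇒ +0.736492;  D = +0.138378+0.723376i
Y_2^{m'}(θ=1.0262,φ=5.9578) and Σ D·Y over m':
  (-0.0201+0.0001i)·(+0.2248+0.1712i)  (-0.0894+0.0423i)·(+0.3244+0.1094i)  (-0.1897+0.2300i)·(-0.0614+0.0000i)  (-0.1483+0.5801i)·(-0.3244+0.1094i)  (+0.1384+0.7234i)·(+0.2248-0.1712i)
Y_2^-2(R⁻¹ n̂) = +0.113057-0.079072i

Re=0.1131 Im=-0.0791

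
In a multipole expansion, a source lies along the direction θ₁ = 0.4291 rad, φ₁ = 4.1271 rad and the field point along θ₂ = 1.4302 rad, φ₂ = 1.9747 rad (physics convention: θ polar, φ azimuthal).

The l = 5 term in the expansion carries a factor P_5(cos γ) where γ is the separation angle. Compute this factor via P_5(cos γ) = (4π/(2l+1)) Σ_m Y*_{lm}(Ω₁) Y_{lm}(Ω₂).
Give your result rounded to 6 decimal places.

-0.177015

Addition theorem: P_5(cos γ) = (4π/11) Σ_m Y*_{lm}(Ω₁) Y_{lm}(Ω₂), m = −5…5:
  m=-5: Y*=-0.00124 + 0.00565j  Y=-0.39796 + 0.19161j  product -0.00059 - 0.00249j
  m=-4: Y*=-0.02785 - 0.02870j  Y=-0.00886 - 0.19748j  product -0.00542 + 0.00575j
  m=-3: Y*=0.15776 - 0.02953j  Y=-0.25882 - 0.09715j  product -0.04370 - 0.00768j
  m=-2: Y*=-0.15390 + 0.36379j  Y=0.15143 - 0.15837j  product 0.03431 + 0.07946j
  m=-1: Y*=-0.27844 - 0.42013j  Y=-0.09138 - 0.21380j  product -0.06438 + 0.09792j
  m=+0: Y*=0.02064 + 0.00000j  Y=0.22370 + 0.00000j  product 0.00462 + 0.00000j
  m=+1: Y*=0.27844 - 0.42013j  Y=0.09138 - 0.21380j  product -0.06438 - 0.09792j
  m=+2: Y*=-0.15390 - 0.36379j  Y=0.15143 + 0.15837j  product 0.03431 - 0.07946j
  m=+3: Y*=-0.15776 - 0.02953j  Y=0.25882 - 0.09715j  product -0.04370 + 0.00768j
  m=+4: Y*=-0.02785 + 0.02870j  Y=-0.00886 + 0.19748j  product -0.00542 - 0.00575j
  m=+5: Y*=0.00124 + 0.00565j  Y=0.39796 + 0.19161j  product -0.00059 + 0.00249j
Total Σ_m = -0.15495 - 0.00000j. Multiply by 1.142397: -0.17702 - 0.00000j. P_5(cos γ) = -0.177015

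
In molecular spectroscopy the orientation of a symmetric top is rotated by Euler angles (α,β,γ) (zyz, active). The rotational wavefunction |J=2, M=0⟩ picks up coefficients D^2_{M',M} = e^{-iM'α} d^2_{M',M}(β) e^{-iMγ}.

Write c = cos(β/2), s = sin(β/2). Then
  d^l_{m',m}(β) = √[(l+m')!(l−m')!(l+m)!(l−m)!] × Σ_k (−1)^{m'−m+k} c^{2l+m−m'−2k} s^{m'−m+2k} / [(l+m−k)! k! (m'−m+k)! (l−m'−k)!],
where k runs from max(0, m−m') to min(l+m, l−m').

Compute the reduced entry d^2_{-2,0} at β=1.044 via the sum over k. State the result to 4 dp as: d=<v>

d=0.4576

d^2_{-2,0}(β=1.0440) via the finite sum:
With c≡cos(β/2)=0.866824 and s≡sin(β/2)=0.498615, N=[1·24·2·2]^{1/2}=9.797959
The bounds max(0,m−m')=2 and min(l+m,l−m')=2 give 1 term
  k=2: (−1)^0·9.7980/(4)·0.8668^2·0.4986^2 = +0.457580
d^2_{-2,0}(1.0440) = +0.457580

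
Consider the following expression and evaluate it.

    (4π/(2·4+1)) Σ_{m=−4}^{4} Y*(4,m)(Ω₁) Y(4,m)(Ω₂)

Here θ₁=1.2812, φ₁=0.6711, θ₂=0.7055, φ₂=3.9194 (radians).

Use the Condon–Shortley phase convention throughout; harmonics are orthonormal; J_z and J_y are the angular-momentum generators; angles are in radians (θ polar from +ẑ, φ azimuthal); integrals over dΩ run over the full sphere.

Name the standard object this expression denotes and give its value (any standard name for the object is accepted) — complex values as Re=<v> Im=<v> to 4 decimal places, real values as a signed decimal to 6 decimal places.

This sum is the spherical-harmonic addition theorem: it equals the Legendre polynomial P_l(cos γ) of the angle γ between the two directions.
Addition theorem: P_4(cos γ) = (4π/9) Σ_m Y*_{lm}(Ω₁) Y_{lm}(Ω₂), m = −4…4:
  m=-4: (-0.334961, 0.164786) × (-0.078191, -0.002375) = (0.026582, -0.012089)  (running Σ = (0.026582, -0.012089))
  m=-3: (-0.134720, 0.284313) × (0.179458, 0.187824) = (-0.077577, 0.025719)  (running Σ = (-0.050995, 0.013629))
  m=-2: (-0.029881, -0.128429) × (0.006527, -0.429897) = (-0.055406, 0.012007)  (running Σ = (-0.106401, 0.025637))
  m=-1: (-0.246304, -0.195577) × (-0.175848, 0.173198) = (0.077186, -0.008268)  (running Σ = (-0.029216, 0.017369))
  m=0: (0.083182, -0.000000) × (-0.278287, 0.000000) = (-0.023148, 0.000000)  (running Σ = (-0.052364, 0.017369))
  m=1: (0.246304, -0.195577) × (0.175848, 0.173198) = (0.077186, 0.008268)  (running Σ = (0.024822, 0.025637))
  m=2: (-0.029881, 0.128429) × (0.006527, 0.429897) = (-0.055406, -0.012007)  (running Σ = (-0.030584, 0.013629))
  m=3: (0.134720, 0.284313) × (-0.179458, 0.187824) = (-0.077577, -0.025719)  (running Σ = (-0.108162, -0.012089))
  m=4: (-0.334961, -0.164786) × (-0.078191, 0.002375) = (0.026582, 0.012089)  (running Σ = (-0.081580, 0.000000))
Σ over m = (-0.081580, 0.000000); ×(4π/9) → (-0.113906, 0.000000). Real part: -0.113906

Legendre polynomial (addition theorem), -0.113906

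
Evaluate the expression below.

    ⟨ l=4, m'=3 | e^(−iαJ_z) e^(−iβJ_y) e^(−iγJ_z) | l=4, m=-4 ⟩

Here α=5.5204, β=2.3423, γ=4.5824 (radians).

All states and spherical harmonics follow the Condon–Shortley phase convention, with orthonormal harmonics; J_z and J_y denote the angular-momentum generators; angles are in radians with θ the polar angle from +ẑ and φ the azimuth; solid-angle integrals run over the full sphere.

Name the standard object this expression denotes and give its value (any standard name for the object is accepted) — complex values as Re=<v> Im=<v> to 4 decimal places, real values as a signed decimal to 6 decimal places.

Wigner D-matrix element, Re=0.1216 Im=-0.6075

This is a Wigner D-matrix element — the rotation-matrix element ⟨l m'| R(α,β,γ) |l m⟩ in the angular-momentum basis.
Split into d^4_{3,-4}(β=2.3423) × two z-phases.
Half-angle: c=0.389093, s=0.921199. N=√(5040·1·1·40320)=14255.272709
The bounds max(0,m−m')=0 and min(l+m,l−m')=0 give 1 term
  k=0: (−1)^7·14255.2727/(5040)·0.3891^1·0.9212^7 = -0.619542
d^4_{3,-4}(2.3423) = -0.619542
D = (-0.657548+0.753413i)·(-0.619542)·(+0.867841-0.496842i) = +0.121629-0.607486i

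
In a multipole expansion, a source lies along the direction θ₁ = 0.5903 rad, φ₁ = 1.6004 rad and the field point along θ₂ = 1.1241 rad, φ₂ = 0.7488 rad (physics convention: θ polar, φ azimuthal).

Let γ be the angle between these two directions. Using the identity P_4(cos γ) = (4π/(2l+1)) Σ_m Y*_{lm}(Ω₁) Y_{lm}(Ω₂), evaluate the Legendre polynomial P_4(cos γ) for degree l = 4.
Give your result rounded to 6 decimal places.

-0.418923

Expand P_4 via completeness: Σ_{m} conj(Y_{4,m}) at Ω₁ times Y_{4,m} at Ω₂ —
  [-4]  conj(Y_{4,-4})(Ω₁) = +0.042179+0.005018i ; Y_{4,-4}(Ω₂) = -0.289647-0.042708i ; Δ = -0.012003-0.003255i
  [-3]  conj(Y_{4,-3})(Ω₁) = +0.015905-0.178612i ; Y_{4,-3}(Ω₂) = -0.248052-0.309518i ; Δ = -0.059229+0.039383i
  [-2]  conj(Y_{4,-2})(Ω₁) = -0.396381-0.023496i ; Y_{4,-2}(Ω₂) = +0.006095-0.083119i ; Δ = -0.004369+0.032804i
  [-1]  conj(Y_{4,-1})(Ω₁) = -0.011858+0.400445i ; Y_{4,-1}(Ω₂) = -0.228671+0.212517i ; Δ = -0.082390-0.094090i
  [+0]  conj(Y_{4,0})(Ω₁) = -0.109288-0.000000i ; Y_{4,0}(Ω₂) = -0.145937+0.000000i ; Δ = +0.015949+0.000000i
  [+1]  conj(Y_{4,1})(Ω₁) = +0.011858+0.400445i ; Y_{4,1}(Ω₂) = +0.228671+0.212517i ; Δ = -0.082390+0.094090i
  [+2]  conj(Y_{4,2})(Ω₁) = -0.396381+0.023496i ; Y_{4,2}(Ω₂) = +0.006095+0.083119i ; Δ = -0.004369-0.032804i
  [+3]  conj(Y_{4,3})(Ω₁) = -0.015905-0.178612i ; Y_{4,3}(Ω₂) = +0.248052-0.309518i ; Δ = -0.059229-0.039383i
  [+4]  conj(Y_{4,4})(Ω₁) = +0.042179-0.005018i ; Y_{4,4}(Ω₂) = -0.289647+0.042708i ; Δ = -0.012003+0.003255i
Σ over m = -0.300031+0.000000i; ×(4π/9) → -0.418923+0.000000i. Real part: -0.418923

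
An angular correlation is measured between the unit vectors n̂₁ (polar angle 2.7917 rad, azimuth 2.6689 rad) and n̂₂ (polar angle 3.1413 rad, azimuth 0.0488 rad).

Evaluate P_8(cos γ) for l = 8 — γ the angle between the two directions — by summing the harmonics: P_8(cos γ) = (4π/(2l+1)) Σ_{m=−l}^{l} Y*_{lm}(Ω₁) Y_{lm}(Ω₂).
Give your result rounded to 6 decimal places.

Expand P_8 via completeness: Σ_{m} conj(Y_{8,m}) at Ω₁ times Y_{8,m} at Ω₂ —
  term(m=-8) = -0.000000+0.000000i   from Y*(Ω₁)=-0.000079+0.000059i, Y(Ω₂)=+0.000000-0.000000i
  term(m=-7) = +0.000000-0.000000i   from Y*(Ω₁)=-0.001062+0.000179i, Y(Ω₂)=-0.000000+0.000000i
  term(m=-6) = -0.000000-0.000000i   from Y*(Ω₁)=-0.007128-0.002248i, Y(Ω₂)=+0.000000-0.000000i
  term(m=-5) = +0.000000+0.000000i   from Y*(Ω₁)=-0.026364-0.025984i, Y(Ω₂)=-0.000000+0.000000i
  term(m=-4) = -0.000000-0.000000i   from Y*(Ω₁)=-0.042135-0.127158i, Y(Ω₂)=+0.000000-0.000000i
  term(m=-3) = -0.000000+0.000000i   from Y*(Ω₁)=+0.052434-0.340666i, Y(Ω₂)=-0.000000+0.000000i
  term(m=-2) = +0.000000-0.000000i   from Y*(Ω₁)=+0.333627-0.462018i, Y(Ω₂)=+0.000001-0.000000i
  term(m=-1) = -0.000516+0.000296i   from Y*(Ω₁)=+0.366788-0.187560i, Y(Ω₂)=-0.001442+0.000070i
  term(m=+0) = -0.344066-0.000000i   from Y*(Ω₁)=-0.295817-0.000000i, Y(Ω₂)=+1.163105+0.000000i
  term(m=+1) = -0.000516-0.000296i   from Y*(Ω₁)=-0.366788-0.187560i, Y(Ω₂)=+0.001442+0.000070i
  term(m=+2) = +0.000000+0.000000i   from Y*(Ω₁)=+0.333627+0.462018i, Y(Ω₂)=+0.000001+0.000000i
  term(m=+3) = -0.000000-0.000000i   from Y*(Ω₁)=-0.052434-0.340666i, Y(Ω₂)=+0.000000+0.000000i
  term(m=+4) = -0.000000+0.000000i   from Y*(Ω₁)=-0.042135+0.127158i, Y(Ω₂)=+0.000000+0.000000i
  term(m=+5) = +0.000000-0.000000i   from Y*(Ω₁)=+0.026364-0.025984i, Y(Ω₂)=+0.000000+0.000000i
  term(m=+6) = -0.000000+0.000000i   from Y*(Ω₁)=-0.007128+0.002248i, Y(Ω₂)=+0.000000+0.000000i
  term(m=+7) = +0.000000+0.000000i   from Y*(Ω₁)=+0.001062+0.000179i, Y(Ω₂)=+0.000000+0.000000i
  term(m=+8) = -0.000000-0.000000i   from Y*(Ω₁)=-0.000079-0.000059i, Y(Ω₂)=+0.000000+0.000000i
Accumulated sum -0.345097+0.000000i; after 4π/(2l+1) scaling, -0.255095+0.000000i ⇒ P_8 = -0.255095

-0.255095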